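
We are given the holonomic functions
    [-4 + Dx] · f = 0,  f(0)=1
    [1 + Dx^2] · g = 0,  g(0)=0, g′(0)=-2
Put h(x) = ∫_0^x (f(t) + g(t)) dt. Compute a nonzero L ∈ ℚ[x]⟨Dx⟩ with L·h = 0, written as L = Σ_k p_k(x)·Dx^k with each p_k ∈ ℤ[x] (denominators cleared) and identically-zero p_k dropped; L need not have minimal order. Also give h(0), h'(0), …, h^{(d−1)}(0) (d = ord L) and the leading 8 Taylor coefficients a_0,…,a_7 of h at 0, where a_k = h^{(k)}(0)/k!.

L = -4·Dx + Dx^2 - 4·Dx^3 + Dx^4  (order 4).
h: a_k = 0, 1, 1, 8/3, 11/4, 32/15, 511/360, 256/315, …
ICs: h(0) = 0, h′(0) = 1, h′′(0) = 2, h′′′(0) = 16.

f: a_k = 1, 4, 8, 32/3, 32/3, 128/15, 256/45, 1024/315, …
g: a_k = 0, -2, 0, 1/3, 0, -1/60, 0, 1/2520, …
h₀=f+g: left-lcm gives L₀, ord ≤ 3.
h=∫₀ˣh₀: take L = L₀·Dx.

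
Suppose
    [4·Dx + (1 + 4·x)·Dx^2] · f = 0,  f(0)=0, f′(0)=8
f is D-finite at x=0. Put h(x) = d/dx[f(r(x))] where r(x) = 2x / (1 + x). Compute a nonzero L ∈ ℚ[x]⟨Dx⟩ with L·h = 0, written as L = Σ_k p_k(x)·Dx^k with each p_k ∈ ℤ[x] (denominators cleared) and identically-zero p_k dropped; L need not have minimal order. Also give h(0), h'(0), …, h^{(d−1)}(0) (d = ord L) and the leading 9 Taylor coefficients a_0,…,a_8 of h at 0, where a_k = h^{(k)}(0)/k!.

L = (10 + 18·x) + (1 + 10·x + 9·x^2)·Dx  (order 1).
h: a_k = 16, -160, 1456, -13120, 118096, -1062880, 9565936, -86093440, 774840976, …
ICs: h(0) = 16.

f: a_k = 0, 8, -16, 128/3, -128, 2048/5, -4096/3, 32768/7, -16384, …
Change of var in L_f (x↦r) gives L₀.
Derive L from L₀ (diff closure).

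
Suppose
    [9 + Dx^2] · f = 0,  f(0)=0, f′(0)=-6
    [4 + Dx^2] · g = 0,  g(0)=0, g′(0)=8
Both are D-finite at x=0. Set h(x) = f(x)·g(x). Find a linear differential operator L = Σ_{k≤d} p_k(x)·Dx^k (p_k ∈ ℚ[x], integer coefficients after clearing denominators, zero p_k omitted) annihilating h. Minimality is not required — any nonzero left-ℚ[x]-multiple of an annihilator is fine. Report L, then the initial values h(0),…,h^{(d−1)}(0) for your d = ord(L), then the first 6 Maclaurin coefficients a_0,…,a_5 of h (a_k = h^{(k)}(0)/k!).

f: a_k = 0, -6, 0, 9, 0, -81/20, …
g: a_k = 0, 8, 0, -16/3, 0, 16/15, …
Product ⇒ symmetric product L₀, ord ≤ 4.
L = 25 + 26·Dx^2 + Dx^4  (order 4).
h: a_k = 0, 0, -48, 0, 104, 0, …
ICs: h(0) = 0, h′(0) = 0, h′′(0) = -96, h′′′(0) = 0.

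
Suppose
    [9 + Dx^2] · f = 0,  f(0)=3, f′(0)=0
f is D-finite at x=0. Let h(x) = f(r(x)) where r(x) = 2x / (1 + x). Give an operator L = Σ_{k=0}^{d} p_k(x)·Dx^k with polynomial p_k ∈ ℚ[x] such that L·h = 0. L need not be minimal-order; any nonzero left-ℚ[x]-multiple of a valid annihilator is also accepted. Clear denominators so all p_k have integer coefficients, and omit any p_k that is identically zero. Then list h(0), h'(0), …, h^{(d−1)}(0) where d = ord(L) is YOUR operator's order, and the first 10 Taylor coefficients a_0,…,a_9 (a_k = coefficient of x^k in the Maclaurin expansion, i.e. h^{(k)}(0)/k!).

L = 36 + (2 + 6·x + 6·x^2 + 2·x^3)·Dx + (1 + 4·x + 6·x^2 + 4·x^3 + x^4)·Dx^2  (order 2).
h: a_k = 3, 0, -54, 108, 0, -432, 5778/5, -8748/5, 9342/7, 43632/35, …
ICs: h(0) = 3, h′(0) = 0.

f: a_k = 3, 0, -27/2, 0, 81/8, 0, -243/80, 0, 2187/4480, 0, …
h₀=f(r): pull back L_f along r ⇒ L₀.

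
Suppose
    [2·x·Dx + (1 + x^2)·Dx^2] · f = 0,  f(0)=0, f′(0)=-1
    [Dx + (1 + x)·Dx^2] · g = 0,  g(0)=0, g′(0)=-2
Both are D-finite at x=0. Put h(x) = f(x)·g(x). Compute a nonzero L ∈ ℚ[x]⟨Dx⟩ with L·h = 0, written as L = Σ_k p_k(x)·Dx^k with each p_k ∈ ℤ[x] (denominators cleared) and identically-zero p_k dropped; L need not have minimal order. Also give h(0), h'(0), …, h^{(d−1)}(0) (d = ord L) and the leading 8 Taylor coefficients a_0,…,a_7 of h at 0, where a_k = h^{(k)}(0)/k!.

f: a_k = 0, -1, 0, 1/3, 0, -1/5, 0, 1/7, …
g: a_k = 0, -2, 1, -2/3, 1/2, -2/5, 1/3, -2/7, …
h₀=f·g: eliminate ⇒ L₀, order ≤ 2·2.
L = (24 + 44·x + 80·x^2 + 156·x^3 + 120·x^4 + 52·x^5 + 4·x^7)·Dx + (18 + 124·x + 308·x^2 + 484·x^3 + 544·x^4 + 372·x^5 + 140·x^6 + 12·x^7 + 14·x^8)·Dx^2 + (12 + 64·x + 192·x^2 + 312·x^3 + 360·x^4 + 312·x^5 + 192·x^6 + 72·x^7 + 12·x^8 + 8·x^9)·Dx^3 + (5 + 18·x + 37·x^2 + 56·x^3 + 66·x^4 + 60·x^5 + 42·x^6 + 24·x^7 + 9·x^8 + 2·x^9 + x^10)·Dx^4  (order 4).
h: a_k = 0, 0, 2, -1, 0, -1/6, 26/45, -11/30, …
ICs: h(0) = 0, h′(0) = 0, h′′(0) = 4, h′′′(0) = -6.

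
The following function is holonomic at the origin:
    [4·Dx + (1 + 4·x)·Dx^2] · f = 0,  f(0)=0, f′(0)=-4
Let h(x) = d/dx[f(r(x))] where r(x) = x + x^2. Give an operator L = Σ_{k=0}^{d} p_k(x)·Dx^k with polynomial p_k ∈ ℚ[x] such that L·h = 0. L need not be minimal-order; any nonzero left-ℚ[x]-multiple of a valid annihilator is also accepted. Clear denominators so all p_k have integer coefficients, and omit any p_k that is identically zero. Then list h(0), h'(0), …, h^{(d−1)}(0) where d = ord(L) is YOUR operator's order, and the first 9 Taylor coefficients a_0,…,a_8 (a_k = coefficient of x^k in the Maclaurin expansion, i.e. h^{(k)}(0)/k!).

L = 2 + (1 + 2·x)·Dx  (order 1).
h: a_k = -4, 8, -16, 32, -64, 128, -256, 512, -1024, …
ICs: h(0) = -4.

f: a_k = 0, -4, 8, -64/3, 64, -1024/5, 2048/3, -16384/7, 8192, …
f∘r: x↦r, Dx↦Dx/r' in L_f ⇒ L₀.
h₀' ⇒ L via d/dx closure of L₀.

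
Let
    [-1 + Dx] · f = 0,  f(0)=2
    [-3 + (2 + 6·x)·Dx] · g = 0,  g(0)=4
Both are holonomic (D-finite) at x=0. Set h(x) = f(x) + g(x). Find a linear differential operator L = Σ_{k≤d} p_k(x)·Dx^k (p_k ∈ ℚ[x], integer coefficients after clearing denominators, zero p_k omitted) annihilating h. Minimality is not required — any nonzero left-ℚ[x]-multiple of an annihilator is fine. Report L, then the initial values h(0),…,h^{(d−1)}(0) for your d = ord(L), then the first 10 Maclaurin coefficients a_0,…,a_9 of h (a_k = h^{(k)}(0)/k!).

L = (15 + 18·x) + (-13 - 24·x - 36·x^2)·Dx + (-2 + 6·x + 36·x^2)·Dx^2  (order 2).
h: a_k = 6, 8, -7/2, 85/12, -1207/96, 25531/960, -688873/11520, 22733929/161280, -886620607/2580480, 39897933331/46448640, …
ICs: h(0) = 6, h′(0) = 8.

f: a_k = 2, 2, 1, 1/3, 1/12, 1/60, 1/360, 1/2520, 1/20160, 1/181440, …
g: a_k = 4, 6, -9/2, 27/4, -405/32, 1701/64, -15309/256, 72171/512, -2814669/8192, 14073345/16384, …
Sum ⇒ L₀ = lclm(L_f,L_g) in ℚ(x)⟨Dx⟩.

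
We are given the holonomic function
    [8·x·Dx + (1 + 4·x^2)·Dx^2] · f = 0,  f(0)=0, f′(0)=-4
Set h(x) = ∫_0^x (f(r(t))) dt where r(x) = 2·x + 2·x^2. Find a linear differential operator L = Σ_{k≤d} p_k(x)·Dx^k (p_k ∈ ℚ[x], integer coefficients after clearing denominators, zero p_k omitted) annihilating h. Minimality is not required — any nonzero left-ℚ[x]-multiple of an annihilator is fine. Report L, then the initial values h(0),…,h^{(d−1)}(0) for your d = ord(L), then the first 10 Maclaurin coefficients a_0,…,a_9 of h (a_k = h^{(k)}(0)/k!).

L = (-2 + 32·x + 128·x^2 + 192·x^3 + 96·x^4)·Dx^2 + (1 + 2·x + 16·x^2 + 64·x^3 + 80·x^4 + 32·x^5)·Dx^3  (order 3).
h: a_k = 0, 0, -4, -8/3, 32/3, 128/5, -704/15, -6016/21, 512/7, 28672/9, …
ICs: h(0) = 0, h′(0) = 0, h′′(0) = -8.

f: a_k = 0, -4, 0, 16/3, 0, -64/5, 0, 256/7, 0, -1024/9, …
f∘r: x↦r, Dx↦Dx/r' in L_f ⇒ L₀.
h=∫₀ˣh₀: take L = L₀·Dx.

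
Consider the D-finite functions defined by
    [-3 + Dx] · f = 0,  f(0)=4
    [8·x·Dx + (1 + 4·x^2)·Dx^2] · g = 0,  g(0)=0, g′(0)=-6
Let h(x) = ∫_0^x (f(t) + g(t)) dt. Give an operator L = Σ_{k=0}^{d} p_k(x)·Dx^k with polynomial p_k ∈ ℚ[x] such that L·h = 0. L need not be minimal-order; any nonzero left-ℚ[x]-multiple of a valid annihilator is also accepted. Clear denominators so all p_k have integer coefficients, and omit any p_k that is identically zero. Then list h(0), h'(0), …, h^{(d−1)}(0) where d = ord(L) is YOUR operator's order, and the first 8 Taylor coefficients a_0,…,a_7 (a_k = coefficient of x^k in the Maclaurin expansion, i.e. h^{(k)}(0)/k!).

f: a_k = 4, 12, 18, 18, 27/2, 81/10, 81/20, 243/140, …
g: a_k = 0, -6, 0, 8, 0, -96/5, 0, 384/7, …
Weyl lclm of L_f,L_g ⇒ L₀ (ord ≤ 3).
∫: right-multiply L₀ by Dx.
L = (24 - 72·x - 288·x^2 - 288·x^3)·Dx^2 + (-17 + 24·x^2 - 144·x^4)·Dx^3 + (3 + 8·x + 24·x^2 + 32·x^3 + 48·x^4)·Dx^4  (order 4).
h: a_k = 0, 4, 3, 6, 13/2, 27/10, -37/20, 81/140, …
ICs: h(0) = 0, h′(0) = 4, h′′(0) = 6, h′′′(0) = 36.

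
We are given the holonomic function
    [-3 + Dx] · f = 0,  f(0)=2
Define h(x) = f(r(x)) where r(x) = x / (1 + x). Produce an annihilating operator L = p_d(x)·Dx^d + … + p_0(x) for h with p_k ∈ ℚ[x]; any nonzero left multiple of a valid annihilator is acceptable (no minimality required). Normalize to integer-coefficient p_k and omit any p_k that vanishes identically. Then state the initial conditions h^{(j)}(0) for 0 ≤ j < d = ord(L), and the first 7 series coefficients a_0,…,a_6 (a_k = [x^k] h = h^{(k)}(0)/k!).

f: a_k = 2, 6, 9, 9, 27/4, 81/20, 81/40, …
L₀ from L_f via x↦r, Dx↦r'^{-1}Dx.
L = -3 + (1 + 2·x + x^2)·Dx  (order 1).
h: a_k = 2, 6, 3, -3, 3/4, 21/20, -69/40, …
ICs: h(0) = 2.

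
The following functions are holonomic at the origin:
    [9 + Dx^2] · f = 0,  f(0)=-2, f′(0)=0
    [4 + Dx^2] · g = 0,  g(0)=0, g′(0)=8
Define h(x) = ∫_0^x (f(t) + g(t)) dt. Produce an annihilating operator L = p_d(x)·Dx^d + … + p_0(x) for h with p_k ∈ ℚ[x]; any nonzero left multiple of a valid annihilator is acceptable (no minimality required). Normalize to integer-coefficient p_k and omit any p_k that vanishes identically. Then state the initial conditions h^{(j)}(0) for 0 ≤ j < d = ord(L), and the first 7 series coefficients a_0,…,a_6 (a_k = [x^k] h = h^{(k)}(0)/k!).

f: a_k = -2, 0, 9, 0, -27/4, 0, 81/40, …
g: a_k = 0, 8, 0, -16/3, 0, 16/15, 0, …
Weyl lclm of L_f,L_g ⇒ L₀ (ord ≤ 4).
h=∫₀ˣh₀: take L = L₀·Dx.
L = 36·Dx + 13·Dx^3 + Dx^5  (order 5).
h: a_k = 0, -2, 4, 3, -4/3, -27/20, 8/45, …
ICs: h(0) = 0, h′(0) = -2, h′′(0) = 8, h′′′(0) = 18, h′′′′(0) = -32.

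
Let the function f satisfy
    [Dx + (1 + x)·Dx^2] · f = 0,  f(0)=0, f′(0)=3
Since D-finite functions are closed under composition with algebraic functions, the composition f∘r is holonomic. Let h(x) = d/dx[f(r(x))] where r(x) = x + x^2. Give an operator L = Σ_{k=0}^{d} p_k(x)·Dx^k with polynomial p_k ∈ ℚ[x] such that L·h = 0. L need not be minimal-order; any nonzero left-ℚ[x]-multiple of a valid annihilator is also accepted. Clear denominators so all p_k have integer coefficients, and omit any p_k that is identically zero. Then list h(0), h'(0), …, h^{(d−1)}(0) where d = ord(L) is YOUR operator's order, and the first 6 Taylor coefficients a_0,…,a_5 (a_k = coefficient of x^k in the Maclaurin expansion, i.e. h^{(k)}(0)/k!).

L = (-1 + 2·x + 2·x^2) + (1 + 3·x + 3·x^2 + 2·x^3)·Dx  (order 1).
h: a_k = 3, 3, -6, 3, 3, -6, …
ICs: h(0) = 3.

f: a_k = 0, 3, -3/2, 1, -3/4, 3/5, …
h₀=f(r): pull back L_f along r ⇒ L₀.
Derive L from L₀ (diff closure).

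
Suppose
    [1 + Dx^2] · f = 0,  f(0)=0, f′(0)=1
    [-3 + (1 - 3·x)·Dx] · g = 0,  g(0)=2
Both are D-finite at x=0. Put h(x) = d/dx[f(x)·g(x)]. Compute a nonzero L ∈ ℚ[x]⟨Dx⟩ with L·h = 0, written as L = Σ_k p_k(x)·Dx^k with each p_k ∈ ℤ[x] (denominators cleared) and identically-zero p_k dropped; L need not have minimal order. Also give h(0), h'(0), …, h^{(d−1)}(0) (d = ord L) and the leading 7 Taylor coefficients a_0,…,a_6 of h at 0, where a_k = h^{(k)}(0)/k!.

L = (-17 - 6·x + 9·x^2) + (-6 + 18·x)·Dx + (1 - 6·x + 9·x^2)·Dx^2  (order 2).
h: a_k = 2, 12, 53, 212, 9541/12, 28623/10, 3606497/360, …
ICs: h(0) = 2, h′(0) = 12.

f: a_k = 0, 1, 0, -1/6, 0, 1/120, 0, …
g: a_k = 2, 6, 18, 54, 162, 486, 1458, …
h₀=f·g: eliminate ⇒ L₀, order ≤ 2·1.
Derive L from L₀ (diff closure).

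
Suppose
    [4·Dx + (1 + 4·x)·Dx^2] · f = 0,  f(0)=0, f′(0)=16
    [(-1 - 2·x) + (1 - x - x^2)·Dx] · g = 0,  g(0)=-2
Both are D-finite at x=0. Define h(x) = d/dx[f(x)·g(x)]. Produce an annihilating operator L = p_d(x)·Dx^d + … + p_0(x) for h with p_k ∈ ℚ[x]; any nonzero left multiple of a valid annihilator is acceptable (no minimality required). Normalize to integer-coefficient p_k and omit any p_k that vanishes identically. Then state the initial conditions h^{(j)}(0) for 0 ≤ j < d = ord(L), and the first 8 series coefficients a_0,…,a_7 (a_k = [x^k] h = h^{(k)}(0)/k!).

L = (82 + 216·x + 288·x^2) + (-7 + 62·x + 264·x^2 + 224·x^3)·Dx + (-3 - 17·x - 9·x^2 + 52·x^3 + 32·x^4)·Dx^2  (order 2).
h: a_k = -32, 64, -512, 4480/3, -21536/3, 131968/5, -551648/5, 45505792/105, …
ICs: h(0) = -32, h′(0) = 64.

f: a_k = 0, 16, -32, 256/3, -256, 4096/5, -8192/3, 65536/7, …
g: a_k = -2, -2, -4, -6, -10, -16, -26, -42, …
Sym-product of L_f,L_g gives L₀ (≤ ord 2).
h₀' ⇒ L via d/dx closure of L₀.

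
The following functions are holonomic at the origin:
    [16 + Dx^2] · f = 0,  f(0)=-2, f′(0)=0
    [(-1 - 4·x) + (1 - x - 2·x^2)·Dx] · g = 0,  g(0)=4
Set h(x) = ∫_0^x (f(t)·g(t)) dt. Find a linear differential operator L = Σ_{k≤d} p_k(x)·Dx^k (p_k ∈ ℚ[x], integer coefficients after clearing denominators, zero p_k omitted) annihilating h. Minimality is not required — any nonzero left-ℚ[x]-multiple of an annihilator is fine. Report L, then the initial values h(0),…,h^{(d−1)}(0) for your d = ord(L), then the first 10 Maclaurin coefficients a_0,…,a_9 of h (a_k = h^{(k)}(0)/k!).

f: a_k = -2, 0, 16, 0, -64/3, 0, 512/45, 0, -1024/315, 0, …
g: a_k = 4, 4, 12, 20, 44, 84, 172, 340, 684, 1364, …
f·g: L₀ = L_f ⊗_s L_g, ord ≤ 2·1.
Integrate: L := L₀·Dx.
L = (-12 + 16·x + 32·x^2)·Dx + (2 + 8·x)·Dx^2 + (-1 + x + 2·x^2)·Dx^3  (order 3).
h: a_k = 0, -8, -4, 40/3, 6, 56/15, 100/9, 6728/315, 1591/45, 179192/2835, …
ICs: h(0) = 0, h′(0) = -8, h′′(0) = -8.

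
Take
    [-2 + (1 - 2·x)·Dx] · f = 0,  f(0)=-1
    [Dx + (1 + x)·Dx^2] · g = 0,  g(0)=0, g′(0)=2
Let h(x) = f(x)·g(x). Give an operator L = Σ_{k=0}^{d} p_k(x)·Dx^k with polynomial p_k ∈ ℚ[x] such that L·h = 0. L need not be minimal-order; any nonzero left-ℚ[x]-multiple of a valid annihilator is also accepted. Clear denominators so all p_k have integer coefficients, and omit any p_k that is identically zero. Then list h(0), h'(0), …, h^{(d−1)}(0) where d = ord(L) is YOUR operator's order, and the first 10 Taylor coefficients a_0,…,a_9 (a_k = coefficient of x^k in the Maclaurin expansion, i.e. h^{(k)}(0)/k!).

f: a_k = -1, -2, -4, -8, -16, -32, -64, -128, -256, -512, …
g: a_k = 0, 2, -1, 2/3, -1/2, 2/5, -1/3, 2/7, -1/4, 2/9, …
L₀ := L_f ⊗_s L_g (sym. prod.), ord ≤ 2.
L = 2 + (3 + 6·x)·Dx + (-1 + x + 2·x^2)·Dx^2  (order 2).
h: a_k = 0, -2, -3, -20/3, -77/6, -391/15, -259/5, -3636/35, -29053/140, -261617/630, …
ICs: h(0) = 0, h′(0) = -2.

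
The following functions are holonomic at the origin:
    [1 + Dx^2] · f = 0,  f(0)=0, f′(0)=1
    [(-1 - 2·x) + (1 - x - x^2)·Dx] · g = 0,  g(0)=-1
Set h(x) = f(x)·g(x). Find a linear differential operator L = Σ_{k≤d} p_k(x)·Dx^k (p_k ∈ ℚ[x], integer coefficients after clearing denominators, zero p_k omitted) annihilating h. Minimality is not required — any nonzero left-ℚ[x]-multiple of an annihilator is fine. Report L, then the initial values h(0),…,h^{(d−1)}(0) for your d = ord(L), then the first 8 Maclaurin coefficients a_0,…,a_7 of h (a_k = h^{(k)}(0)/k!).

L = (1 + x + x^2) + (2 + 4·x)·Dx + (-1 + x + x^2)·Dx^2  (order 2).
h: a_k = 0, -1, -1, -11/6, -17/6, -187/40, -901/120, -61403/5040, …
ICs: h(0) = 0, h′(0) = -1.

f: a_k = 0, 1, 0, -1/6, 0, 1/120, 0, -1/5040, …
g: a_k = -1, -1, -2, -3, -5, -8, -13, -21, …
Product ⇒ symmetric product L₀, ord ≤ 2.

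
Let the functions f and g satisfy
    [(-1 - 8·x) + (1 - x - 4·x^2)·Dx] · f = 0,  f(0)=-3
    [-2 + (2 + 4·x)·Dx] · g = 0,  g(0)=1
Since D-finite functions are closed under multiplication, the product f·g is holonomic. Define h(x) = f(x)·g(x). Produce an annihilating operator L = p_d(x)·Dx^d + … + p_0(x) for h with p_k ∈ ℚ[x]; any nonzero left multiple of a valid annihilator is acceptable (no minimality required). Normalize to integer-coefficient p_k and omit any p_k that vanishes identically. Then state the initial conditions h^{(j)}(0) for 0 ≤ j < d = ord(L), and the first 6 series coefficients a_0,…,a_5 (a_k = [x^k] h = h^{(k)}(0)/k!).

f: a_k = -3, -3, -15, -27, -87, -195, …
g: a_k = 1, 1, -1/2, 1/2, -5/8, 7/8, …
f·g: L₀ = L_f ⊗_s L_g, ord ≤ 1·1.
L = (2 + 9·x + 12·x^2) + (-1 - x + 6·x^2 + 8·x^3)·Dx  (order 1).
h: a_k = -3, -6, -33/2, -42, -849/8, -1107/4, …
ICs: h(0) = -3.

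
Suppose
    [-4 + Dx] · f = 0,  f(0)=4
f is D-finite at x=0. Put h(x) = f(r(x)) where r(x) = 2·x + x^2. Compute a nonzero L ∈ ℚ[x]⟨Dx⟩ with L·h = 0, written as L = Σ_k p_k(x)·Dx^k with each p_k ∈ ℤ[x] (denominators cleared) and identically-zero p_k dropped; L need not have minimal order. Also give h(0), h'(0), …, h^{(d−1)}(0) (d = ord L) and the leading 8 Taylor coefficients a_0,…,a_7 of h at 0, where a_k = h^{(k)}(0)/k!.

L = (-8 - 8·x) + Dx  (order 1).
h: a_k = 4, 32, 144, 1408/3, 3680/3, 13568/5, 236416/45, 2868224/315, …
ICs: h(0) = 4.

f: a_k = 4, 16, 32, 128/3, 128/3, 512/15, 1024/45, 4096/315, …
L₀ from L_f via x↦r, Dx↦r'^{-1}Dx.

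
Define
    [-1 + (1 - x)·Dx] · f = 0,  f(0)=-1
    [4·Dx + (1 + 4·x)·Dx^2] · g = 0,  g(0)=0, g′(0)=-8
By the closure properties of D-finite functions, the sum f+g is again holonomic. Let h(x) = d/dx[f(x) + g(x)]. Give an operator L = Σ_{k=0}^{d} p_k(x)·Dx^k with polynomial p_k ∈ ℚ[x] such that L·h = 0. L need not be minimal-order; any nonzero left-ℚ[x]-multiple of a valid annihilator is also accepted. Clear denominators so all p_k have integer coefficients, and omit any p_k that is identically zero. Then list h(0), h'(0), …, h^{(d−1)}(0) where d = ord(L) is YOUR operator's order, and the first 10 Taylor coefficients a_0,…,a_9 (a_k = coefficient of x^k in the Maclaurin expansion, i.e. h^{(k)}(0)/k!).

f: a_k = -1, -1, -1, -1, -1, -1, -1, -1, -1, -1, …
g: a_k = 0, -8, 16, -128/3, 128, -2048/5, 4096/3, -32768/7, 16384, -524288/9, …
L₀ := lclm(L_f,L_g); ord L₀ ≤ 1+2.
h₀' ⇒ L via d/dx closure of L₀.
L = (44 + 16·x) + (-13 + 56·x + 32·x^2)·Dx + (-3 - 11·x + 6·x^2 + 8·x^3)·Dx^2  (order 2).
h: a_k = -9, 30, -131, 508, -2053, 8186, -32775, 131064, -524297, 2097142, …
ICs: h(0) = -9, h′(0) = 30.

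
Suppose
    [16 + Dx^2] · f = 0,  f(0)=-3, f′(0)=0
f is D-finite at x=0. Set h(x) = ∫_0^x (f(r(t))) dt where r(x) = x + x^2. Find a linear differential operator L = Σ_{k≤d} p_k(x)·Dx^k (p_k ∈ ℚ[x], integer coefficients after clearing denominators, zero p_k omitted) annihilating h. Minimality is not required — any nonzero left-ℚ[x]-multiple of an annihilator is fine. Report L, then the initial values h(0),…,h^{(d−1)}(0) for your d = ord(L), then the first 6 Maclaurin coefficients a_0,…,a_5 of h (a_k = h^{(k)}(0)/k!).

f: a_k = -3, 0, 24, 0, -32, 0, …
Change of var in L_f (x↦r) gives L₀.
h=∫₀ˣh₀: take L = L₀·Dx.
L = (16 + 96·x + 192·x^2 + 128·x^3)·Dx - 2·Dx^2 + (1 + 2·x)·Dx^3  (order 3).
h: a_k = 0, -3, 0, 8, 12, -8/5, …
ICs: h(0) = 0, h′(0) = -3, h′′(0) = 0.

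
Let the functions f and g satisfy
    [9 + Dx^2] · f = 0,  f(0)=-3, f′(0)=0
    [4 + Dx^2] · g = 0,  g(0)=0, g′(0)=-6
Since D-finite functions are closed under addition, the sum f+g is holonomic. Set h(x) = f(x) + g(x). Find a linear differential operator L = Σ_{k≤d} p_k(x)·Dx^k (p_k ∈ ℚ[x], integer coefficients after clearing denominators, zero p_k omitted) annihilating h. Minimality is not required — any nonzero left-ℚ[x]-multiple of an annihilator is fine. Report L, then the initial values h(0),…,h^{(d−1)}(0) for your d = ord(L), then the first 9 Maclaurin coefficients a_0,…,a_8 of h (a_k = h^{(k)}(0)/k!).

L = 36 + 13·Dx^2 + Dx^4  (order 4).
h: a_k = -3, -6, 27/2, 4, -81/8, -4/5, 243/80, 8/105, -2187/4480, …
ICs: h(0) = -3, h′(0) = -6, h′′(0) = 27, h′′′(0) = 24.

f: a_k = -3, 0, 27/2, 0, -81/8, 0, 243/80, 0, -2187/4480, …
g: a_k = 0, -6, 0, 4, 0, -4/5, 0, 8/105, 0, …
L₀ := lclm(L_f,L_g); ord L₀ ≤ 2+2.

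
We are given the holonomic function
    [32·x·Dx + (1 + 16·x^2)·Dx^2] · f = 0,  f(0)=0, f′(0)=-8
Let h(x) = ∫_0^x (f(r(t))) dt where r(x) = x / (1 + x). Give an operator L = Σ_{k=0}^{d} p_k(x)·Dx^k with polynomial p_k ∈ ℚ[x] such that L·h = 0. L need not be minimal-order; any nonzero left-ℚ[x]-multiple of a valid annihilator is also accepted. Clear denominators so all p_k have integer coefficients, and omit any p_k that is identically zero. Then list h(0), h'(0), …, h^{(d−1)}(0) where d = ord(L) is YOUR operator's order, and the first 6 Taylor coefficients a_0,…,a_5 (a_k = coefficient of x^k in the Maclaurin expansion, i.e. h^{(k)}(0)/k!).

f: a_k = 0, -8, 0, 128/3, 0, -2048/5, …
Substitute x→r, Dx→(1/r')Dx; clear ⇒ L₀.
∫: right-multiply L₀ by Dx.
L = (2 + 34·x)·Dx^2 + (1 + 2·x + 17·x^2)·Dx^3  (order 3).
h: a_k = 0, 0, -4, 8/3, 26/3, -24, …
ICs: h(0) = 0, h′(0) = 0, h′′(0) = -8.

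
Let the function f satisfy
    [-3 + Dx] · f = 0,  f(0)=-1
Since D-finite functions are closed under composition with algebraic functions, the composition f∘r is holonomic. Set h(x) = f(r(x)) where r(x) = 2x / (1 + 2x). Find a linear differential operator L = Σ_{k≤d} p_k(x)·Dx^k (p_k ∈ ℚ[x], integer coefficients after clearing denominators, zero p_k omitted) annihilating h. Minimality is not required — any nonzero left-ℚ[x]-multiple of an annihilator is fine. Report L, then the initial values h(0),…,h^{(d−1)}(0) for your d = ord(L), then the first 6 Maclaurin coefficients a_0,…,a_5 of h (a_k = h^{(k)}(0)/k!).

L = -6 + (1 + 4·x + 4·x^2)·Dx  (order 1).
h: a_k = -1, -6, -6, 12, -6, -84/5, …
ICs: h(0) = -1.

f: a_k = -1, -3, -9/2, -9/2, -27/8, -81/40, …
f∘r: x↦r, Dx↦Dx/r' in L_f ⇒ L₀.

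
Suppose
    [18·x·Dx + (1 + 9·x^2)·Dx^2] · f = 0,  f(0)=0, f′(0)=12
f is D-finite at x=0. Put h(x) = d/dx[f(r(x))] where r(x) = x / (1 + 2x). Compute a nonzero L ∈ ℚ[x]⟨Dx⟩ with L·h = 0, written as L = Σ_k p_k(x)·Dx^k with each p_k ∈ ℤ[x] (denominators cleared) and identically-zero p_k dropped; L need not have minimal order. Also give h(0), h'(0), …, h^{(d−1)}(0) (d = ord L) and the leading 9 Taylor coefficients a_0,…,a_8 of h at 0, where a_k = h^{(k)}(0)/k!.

f: a_k = 0, 12, 0, -36, 0, 972/5, 0, -8748/7, 0, …
L₀ from L_f via x↦r, Dx↦r'^{-1}Dx.
h=h₀': d/dx-closure on L₀ ⇒ L.
L = (4 + 26·x) + (1 + 4·x + 13·x^2)·Dx  (order 1).
h: a_k = 12, -48, 36, 480, -2388, 3312, 17796, -114240, 225612, …
ICs: h(0) = 12.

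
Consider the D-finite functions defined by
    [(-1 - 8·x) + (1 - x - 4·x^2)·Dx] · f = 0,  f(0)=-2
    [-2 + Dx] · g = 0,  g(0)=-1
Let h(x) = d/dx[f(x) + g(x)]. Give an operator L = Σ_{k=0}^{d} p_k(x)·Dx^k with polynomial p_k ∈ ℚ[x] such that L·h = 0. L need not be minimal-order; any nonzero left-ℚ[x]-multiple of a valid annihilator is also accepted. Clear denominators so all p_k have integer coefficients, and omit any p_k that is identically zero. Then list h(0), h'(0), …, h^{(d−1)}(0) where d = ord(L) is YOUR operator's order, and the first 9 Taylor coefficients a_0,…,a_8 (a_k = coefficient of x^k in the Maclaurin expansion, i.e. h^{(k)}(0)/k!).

f: a_k = -2, -2, -10, -18, -58, -130, -362, -882, -2330, …
g: a_k = -1, -2, -2, -4/3, -2/3, -4/15, -4/45, -8/315, -2/315, …
Weyl lclm of L_f,L_g ⇒ L₀ (ord ≤ 2).
h₀' ⇒ L via d/dx closure of L₀.
L = (34 + 452·x + 512·x^2 + 1920·x^3 + 768·x^4) + (-25 - 228·x - 334·x^2 - 864·x^3 + 160·x^4 + 256·x^5)·Dx + (4 + x + 39·x^2 - 48·x^3 - 272·x^4 - 128·x^5)·Dx^2  (order 2).
h: a_k = -4, -24, -58, -704/3, -1954/3, -32588/15, -277838/45, -5871616/315, -16607434/315, …
ICs: h(0) = -4, h′(0) = -24.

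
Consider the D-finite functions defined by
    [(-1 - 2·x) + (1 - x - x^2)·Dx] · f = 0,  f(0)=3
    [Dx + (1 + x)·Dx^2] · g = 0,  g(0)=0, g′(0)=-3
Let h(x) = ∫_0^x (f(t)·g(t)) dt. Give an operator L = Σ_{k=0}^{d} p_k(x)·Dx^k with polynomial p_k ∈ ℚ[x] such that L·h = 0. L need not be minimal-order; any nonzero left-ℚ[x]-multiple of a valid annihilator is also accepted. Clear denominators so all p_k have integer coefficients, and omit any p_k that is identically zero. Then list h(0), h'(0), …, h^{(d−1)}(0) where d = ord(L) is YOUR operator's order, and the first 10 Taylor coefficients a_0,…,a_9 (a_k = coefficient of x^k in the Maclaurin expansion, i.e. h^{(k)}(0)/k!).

L = (3 + 4·x)·Dx + (1 + 7·x + 5·x^2)·Dx^2 + (-1 + 2·x^2 + x^3)·Dx^3  (order 3).
h: a_k = 0, 0, -9/2, -3/2, -33/8, -15/4, -247/40, -543/70, -12969/1120, -13609/840, …
ICs: h(0) = 0, h′(0) = 0, h′′(0) = -9.

f: a_k = 3, 3, 6, 9, 15, 24, 39, 63, 102, 165, …
g: a_k = 0, -3, 3/2, -1, 3/4, -3/5, 1/2, -3/7, 3/8, -1/3, …
L₀ := L_f ⊗_s L_g (sym. prod.), ord ≤ 2.
Integrate: L := L₀·Dx.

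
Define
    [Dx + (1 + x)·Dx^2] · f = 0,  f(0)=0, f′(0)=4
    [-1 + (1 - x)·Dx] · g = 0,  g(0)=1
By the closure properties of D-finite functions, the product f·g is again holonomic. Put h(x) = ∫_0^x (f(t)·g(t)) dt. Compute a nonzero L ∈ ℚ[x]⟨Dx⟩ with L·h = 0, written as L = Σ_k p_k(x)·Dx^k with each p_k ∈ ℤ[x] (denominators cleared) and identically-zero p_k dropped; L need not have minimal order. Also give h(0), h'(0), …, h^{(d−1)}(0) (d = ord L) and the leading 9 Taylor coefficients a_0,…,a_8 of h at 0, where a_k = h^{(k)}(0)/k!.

f: a_k = 0, 4, -2, 4/3, -1, 4/5, -2/3, 4/7, -1/2, …
g: a_k = 1, 1, 1, 1, 1, 1, 1, 1, 1, …
f·g: L₀ = L_f ⊗_s L_g, ord ≤ 2·1.
Integrate: L := L₀·Dx.
L = Dx + (1 + 3·x)·Dx^2 + (-1 + x^2)·Dx^3  (order 3).
h: a_k = 0, 0, 2, 2/3, 5/6, 7/15, 47/90, 37/105, 319/840, …
ICs: h(0) = 0, h′(0) = 0, h′′(0) = 4.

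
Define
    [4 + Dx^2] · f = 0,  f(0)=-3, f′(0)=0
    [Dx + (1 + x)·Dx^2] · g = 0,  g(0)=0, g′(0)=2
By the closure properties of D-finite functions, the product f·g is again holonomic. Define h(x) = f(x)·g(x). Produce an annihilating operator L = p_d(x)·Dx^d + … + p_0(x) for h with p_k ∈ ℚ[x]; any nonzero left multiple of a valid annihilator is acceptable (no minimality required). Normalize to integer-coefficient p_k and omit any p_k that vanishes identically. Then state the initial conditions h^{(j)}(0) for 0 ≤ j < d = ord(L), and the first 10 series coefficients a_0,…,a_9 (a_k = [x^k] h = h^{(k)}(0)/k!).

L = (168 + 864·x + 1456·x^2 + 1024·x^3 + 256·x^4) + (112 + 368·x + 384·x^2 + 128·x^3)·Dx + (102 + 464·x + 744·x^2 + 512·x^3 + 128·x^4)·Dx^2 + (28 + 92·x + 96·x^2 + 32·x^3)·Dx^3 + (15 + 62·x + 95·x^2 + 64·x^3 + 16·x^4)·Dx^4  (order 4).
h: a_k = 0, -6, 3, 10, -9/2, -6/5, 0, 26/35, -31/60, 122/315, …
ICs: h(0) = 0, h′(0) = -6, h′′(0) = 6, h′′′(0) = 60.

f: a_k = -3, 0, 6, 0, -2, 0, 4/15, 0, -2/105, 0, …
g: a_k = 0, 2, -1, 2/3, -1/2, 2/5, -1/3, 2/7, -1/4, 2/9, …
Product ⇒ symmetric product L₀, ord ≤ 4.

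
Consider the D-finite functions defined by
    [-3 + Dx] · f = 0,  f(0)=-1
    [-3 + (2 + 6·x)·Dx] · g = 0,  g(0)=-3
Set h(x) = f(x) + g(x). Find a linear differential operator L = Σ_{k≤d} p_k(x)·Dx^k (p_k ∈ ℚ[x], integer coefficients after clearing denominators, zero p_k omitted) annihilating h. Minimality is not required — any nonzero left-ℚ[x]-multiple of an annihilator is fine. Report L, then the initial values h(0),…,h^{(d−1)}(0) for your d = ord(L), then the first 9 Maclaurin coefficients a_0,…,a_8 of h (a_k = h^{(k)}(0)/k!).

f: a_k = -1, -3, -9/2, -9/2, -27/8, -81/40, -81/80, -243/560, -729/4480, …
g: a_k = -3, -9/2, 27/8, -81/16, 1215/128, -5103/256, 45927/1024, -216513/2048, 8444007/32768, …
f+g: L₀ = lclm(L_f,L_g), ord ≤ 1+1.
L = (27 + 54·x) + (-15 - 72·x - 108·x^2)·Dx + (2 + 18·x + 36·x^2)·Dx^2  (order 2).
h: a_k = -4, -15/2, -9/8, -153/16, 783/128, -28107/1280, 224451/5120, -7609059/71680, 295353621/1146880, …
ICs: h(0) = -4, h′(0) = -15/2.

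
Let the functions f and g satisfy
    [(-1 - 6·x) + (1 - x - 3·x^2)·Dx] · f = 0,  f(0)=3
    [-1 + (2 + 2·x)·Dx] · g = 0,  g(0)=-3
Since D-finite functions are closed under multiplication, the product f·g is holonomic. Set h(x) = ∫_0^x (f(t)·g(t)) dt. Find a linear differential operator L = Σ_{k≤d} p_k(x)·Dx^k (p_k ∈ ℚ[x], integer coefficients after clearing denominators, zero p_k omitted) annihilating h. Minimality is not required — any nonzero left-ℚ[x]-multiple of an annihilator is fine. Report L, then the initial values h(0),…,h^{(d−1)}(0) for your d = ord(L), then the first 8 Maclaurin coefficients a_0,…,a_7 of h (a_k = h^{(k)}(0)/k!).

f: a_k = 3, 3, 12, 21, 57, 120, 291, 651, …
g: a_k = -3, -3/2, 3/8, -3/16, 15/128, -21/256, 63/1024, -99/2048, …
Sym-product of L_f,L_g gives L₀ (≤ ord 1).
Integrate: L := L₀·Dx.
L = (3 + 13·x + 9·x^2)·Dx + (-2 + 8·x^2 + 6·x^3)·Dx^2  (order 2).
h: a_k = 0, -9, -27/4, -105/8, -1287/64, -25371/640, -37527/512, -1059039/7168, …
ICs: h(0) = 0, h′(0) = -9.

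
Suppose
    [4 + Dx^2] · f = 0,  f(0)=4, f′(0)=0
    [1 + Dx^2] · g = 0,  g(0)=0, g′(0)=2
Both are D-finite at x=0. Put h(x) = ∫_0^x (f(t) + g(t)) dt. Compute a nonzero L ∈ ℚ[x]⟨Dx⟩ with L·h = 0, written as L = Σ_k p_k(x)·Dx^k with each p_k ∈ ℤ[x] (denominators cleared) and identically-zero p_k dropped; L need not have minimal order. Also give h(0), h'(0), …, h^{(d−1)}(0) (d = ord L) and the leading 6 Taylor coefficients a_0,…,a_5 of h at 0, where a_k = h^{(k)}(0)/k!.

f: a_k = 4, 0, -8, 0, 8/3, 0, …
g: a_k = 0, 2, 0, -1/3, 0, 1/60, …
f+g: L₀ = lclm(L_f,L_g), ord ≤ 2+2.
h=∫h₀ ⇒ L = L₀·Dx.
L = 4·Dx + 5·Dx^3 + Dx^5  (order 5).
h: a_k = 0, 4, 1, -8/3, -1/12, 8/15, …
ICs: h(0) = 0, h′(0) = 4, h′′(0) = 2, h′′′(0) = -16, h′′′′(0) = -2.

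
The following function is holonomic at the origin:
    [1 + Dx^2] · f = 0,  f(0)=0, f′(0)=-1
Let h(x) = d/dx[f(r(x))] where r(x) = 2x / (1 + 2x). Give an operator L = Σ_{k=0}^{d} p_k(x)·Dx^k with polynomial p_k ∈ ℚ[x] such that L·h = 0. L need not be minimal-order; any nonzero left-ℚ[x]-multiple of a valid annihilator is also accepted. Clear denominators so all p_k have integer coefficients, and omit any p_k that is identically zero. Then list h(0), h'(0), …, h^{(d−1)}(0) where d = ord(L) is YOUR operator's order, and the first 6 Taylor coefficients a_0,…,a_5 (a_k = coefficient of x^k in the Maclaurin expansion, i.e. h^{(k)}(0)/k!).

f: a_k = 0, -1, 0, 1/6, 0, -1/120, …
Substitute x→r, Dx→(1/r')Dx; clear ⇒ L₀.
h₀' ⇒ L via d/dx closure of L₀.
L = (28 + 96·x + 96·x^2) + (12 + 72·x + 144·x^2 + 96·x^3)·Dx + (1 + 8·x + 24·x^2 + 32·x^3 + 16·x^4)·Dx^2  (order 2).
h: a_k = -2, 8, -20, 32, -4/3, -240, …
ICs: h(0) = -2, h′(0) = 8.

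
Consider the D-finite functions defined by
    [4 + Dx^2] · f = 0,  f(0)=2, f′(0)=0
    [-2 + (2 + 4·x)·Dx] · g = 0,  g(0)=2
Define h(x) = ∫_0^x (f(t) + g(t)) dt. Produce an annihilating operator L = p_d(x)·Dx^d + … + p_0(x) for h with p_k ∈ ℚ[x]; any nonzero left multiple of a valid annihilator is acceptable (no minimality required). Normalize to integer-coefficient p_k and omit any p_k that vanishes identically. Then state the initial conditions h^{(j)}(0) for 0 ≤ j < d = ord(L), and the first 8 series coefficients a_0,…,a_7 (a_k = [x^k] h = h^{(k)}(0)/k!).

f: a_k = 2, 0, -4, 0, 4/3, 0, -8/45, 0, …
g: a_k = 2, 2, -1, 1, -5/4, 7/4, -21/8, 33/8, …
L₀ := lclm(L_f,L_g); ord L₀ ≤ 2+1.
h=∫h₀ ⇒ L = L₀·Dx.
L = (-28 - 64·x - 64·x^2)·Dx + (12 + 88·x + 192·x^2 + 128·x^3)·Dx^2 + (-7 - 16·x - 16·x^2)·Dx^3 + (3 + 22·x + 48·x^2 + 32·x^3)·Dx^4  (order 4).
h: a_k = 0, 4, 1, -5/3, 1/4, 1/60, 7/24, -1009/2520, …
ICs: h(0) = 0, h′(0) = 4, h′′(0) = 2, h′′′(0) = -10.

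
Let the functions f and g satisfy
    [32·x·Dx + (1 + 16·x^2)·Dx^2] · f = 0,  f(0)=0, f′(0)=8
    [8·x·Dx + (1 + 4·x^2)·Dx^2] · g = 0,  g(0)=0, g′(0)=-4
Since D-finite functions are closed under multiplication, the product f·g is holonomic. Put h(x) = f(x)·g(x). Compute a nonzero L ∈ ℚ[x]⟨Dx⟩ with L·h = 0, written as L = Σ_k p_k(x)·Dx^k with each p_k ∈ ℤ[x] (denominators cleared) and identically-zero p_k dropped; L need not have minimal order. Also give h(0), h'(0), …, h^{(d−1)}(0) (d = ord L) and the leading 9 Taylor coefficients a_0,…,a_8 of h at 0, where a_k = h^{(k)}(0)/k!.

f: a_k = 0, 8, 0, -128/3, 0, 2048/5, 0, -32768/7, 0, …
g: a_k = 0, -4, 0, 16/3, 0, -64/5, 0, 256/7, 0, …
Product ⇒ symmetric product L₀, ord ≤ 4.
L = (-1536·x - 51200·x^3 - 262144·x^5 + 655360·x^7 + 6291456·x^9)·Dx + (-80 - 6592·x^2 - 92160·x^4 - 229376·x^6 + 2293760·x^8 + 9437184·x^10)·Dx^2 + (-160·x - 4480·x^3 - 30720·x^5 + 69632·x^7 + 1310720·x^9 + 3145728·x^11)·Dx^3 + (-1 - 40·x^2 - 464·x^4 + 29696·x^8 + 163840·x^10 + 262144·x^12)·Dx^4  (order 4).
h: a_k = 0, 0, -32, 0, 640/3, 0, -88576/45, 0, 456704/21, …
ICs: h(0) = 0, h′(0) = 0, h′′(0) = -64, h′′′(0) = 0.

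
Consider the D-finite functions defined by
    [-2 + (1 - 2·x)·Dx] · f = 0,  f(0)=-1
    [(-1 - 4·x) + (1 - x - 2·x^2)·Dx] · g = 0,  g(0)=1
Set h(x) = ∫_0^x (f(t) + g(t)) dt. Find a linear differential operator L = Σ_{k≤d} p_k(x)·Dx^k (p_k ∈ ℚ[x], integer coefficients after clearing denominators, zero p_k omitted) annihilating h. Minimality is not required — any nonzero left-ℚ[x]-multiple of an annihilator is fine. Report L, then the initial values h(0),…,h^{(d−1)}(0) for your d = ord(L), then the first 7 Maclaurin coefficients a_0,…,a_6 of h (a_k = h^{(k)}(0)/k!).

f: a_k = -1, -2, -4, -8, -16, -32, -64, …
g: a_k = 1, 1, 3, 5, 11, 21, 43, …
f+g: L₀ = lclm(L_f,L_g), ord ≤ 1+1.
Integrate: L := L₀·Dx.
L = -4·Dx + (-2 - 8·x)·Dx^2 + (1 - x - 2·x^2)·Dx^3  (order 3).
h: a_k = 0, 0, -1/2, -1/3, -3/4, -1, -11/6, …
ICs: h(0) = 0, h′(0) = 0, h′′(0) = -1.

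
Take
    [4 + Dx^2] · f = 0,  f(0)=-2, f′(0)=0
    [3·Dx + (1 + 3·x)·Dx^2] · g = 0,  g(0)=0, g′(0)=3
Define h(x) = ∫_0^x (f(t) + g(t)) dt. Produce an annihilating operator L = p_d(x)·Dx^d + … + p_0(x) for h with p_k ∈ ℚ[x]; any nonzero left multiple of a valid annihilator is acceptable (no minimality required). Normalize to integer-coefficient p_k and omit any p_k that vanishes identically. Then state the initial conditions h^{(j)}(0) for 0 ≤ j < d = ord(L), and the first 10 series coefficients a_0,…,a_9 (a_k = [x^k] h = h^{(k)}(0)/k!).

f: a_k = -2, 0, 4, 0, -4/3, 0, 8/45, 0, -4/315, 0, …
g: a_k = 0, 3, -9/2, 9, -81/4, 243/5, -243/2, 2187/7, -6561/8, 2187, …
f+g: L₀ = lclm(L_f,L_g), ord ≤ 2+2.
∫: right-multiply L₀ by Dx.
L = (348 + 144·x + 216·x^2)·Dx^2 + (44 + 180·x + 216·x^2 + 216·x^3)·Dx^3 + (87 + 36·x + 54·x^2)·Dx^4 + (11 + 45·x + 54·x^2 + 54·x^3)·Dx^5  (order 5).
h: a_k = 0, -2, 3/2, -1/6, 9/4, -259/60, 81/10, -10919/630, 2187/56, -2066747/22680, …
ICs: h(0) = 0, h′(0) = -2, h′′(0) = 3, h′′′(0) = -1, h′′′′(0) = 54.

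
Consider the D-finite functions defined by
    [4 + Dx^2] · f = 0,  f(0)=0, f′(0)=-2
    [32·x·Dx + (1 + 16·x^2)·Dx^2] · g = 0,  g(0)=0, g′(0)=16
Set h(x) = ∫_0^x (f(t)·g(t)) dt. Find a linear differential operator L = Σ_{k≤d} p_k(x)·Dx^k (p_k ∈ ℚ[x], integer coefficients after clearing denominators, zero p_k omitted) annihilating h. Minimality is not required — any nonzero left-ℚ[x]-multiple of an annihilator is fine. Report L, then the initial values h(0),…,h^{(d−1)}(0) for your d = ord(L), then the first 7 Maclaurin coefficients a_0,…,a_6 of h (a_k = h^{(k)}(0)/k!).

f: a_k = 0, -2, 0, 4/3, 0, -4/15, 0, …
g: a_k = 0, 16, 0, -256/3, 0, 4096/5, 0, …
h₀=f·g: eliminate ⇒ L₀, order ≤ 2·2.
Integrate: L := L₀·Dx.
L = (1360 + 60416·x^2 + 106496·x^4 + 262144·x^6 + 1048576·x^8)·Dx + (2304·x + 45056·x^3 + 196608·x^5 + 1048576·x^7)·Dx^2 + (360 + 15872·x^2 + 36864·x^4 + 131072·x^6 + 524288·x^8)·Dx^3 + (576·x + 11264·x^3 + 49152·x^5 + 262144·x^7)·Dx^4 + (5 + 192·x^2 + 2560·x^4 + 16384·x^6 + 65536·x^8)·Dx^5  (order 5).
h: a_k = 0, 0, 0, -32/3, 0, 192/5, 0, …
ICs: h(0) = 0, h′(0) = 0, h′′(0) = 0, h′′′(0) = -64, h′′′′(0) = 0.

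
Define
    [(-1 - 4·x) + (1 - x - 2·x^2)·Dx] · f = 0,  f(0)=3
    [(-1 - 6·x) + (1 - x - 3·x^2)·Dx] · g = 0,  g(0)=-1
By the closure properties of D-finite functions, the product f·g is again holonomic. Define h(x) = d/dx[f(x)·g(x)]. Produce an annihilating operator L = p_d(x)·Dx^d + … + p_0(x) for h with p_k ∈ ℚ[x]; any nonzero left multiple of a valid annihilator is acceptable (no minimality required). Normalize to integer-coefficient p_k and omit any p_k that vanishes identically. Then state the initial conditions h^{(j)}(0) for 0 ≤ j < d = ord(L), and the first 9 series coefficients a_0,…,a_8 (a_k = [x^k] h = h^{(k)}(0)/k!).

f: a_k = 3, 3, 9, 15, 33, 63, 129, 255, 513, …
g: a_k = -1, -1, -4, -7, -19, -40, -97, -217, -508, …
L₀ := L_f ⊗_s L_g (sym. prod.), ord ≤ 1.
h₀' ⇒ L via d/dx closure of L₀.
L = (16 + 18·x - 36·x^2 - 368·x^3 - 132·x^4 + 900·x^5 + 720·x^6) + (-2 - 4·x + 39·x^2 + 16·x^3 - 160·x^4 - 69·x^5 + 210·x^6 + 144·x^7)·Dx  (order 1).
h: a_k = -6, -48, -171, -648, -1980, -6066, -17178, -48000, -129465, …
ICs: h(0) = -6.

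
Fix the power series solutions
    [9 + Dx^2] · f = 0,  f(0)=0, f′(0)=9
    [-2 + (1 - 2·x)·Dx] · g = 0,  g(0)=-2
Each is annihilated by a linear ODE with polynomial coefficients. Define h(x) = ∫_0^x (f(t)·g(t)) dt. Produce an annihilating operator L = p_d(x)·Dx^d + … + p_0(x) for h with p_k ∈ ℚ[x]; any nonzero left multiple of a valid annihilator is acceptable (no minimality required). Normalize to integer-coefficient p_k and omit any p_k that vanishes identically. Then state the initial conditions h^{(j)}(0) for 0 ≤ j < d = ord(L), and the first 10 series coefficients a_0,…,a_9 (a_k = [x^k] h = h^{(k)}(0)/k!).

f: a_k = 0, 9, 0, -27/2, 0, 243/40, 0, -729/560, 0, 729/4480, …
g: a_k = -2, -4, -8, -16, -32, -64, -128, -256, -512, -1024, …
L₀ := L_f ⊗_s L_g (sym. prod.), ord ≤ 2.
h=∫h₀ ⇒ L = L₀·Dx.
L = (-9 + 18·x)·Dx + 4·Dx^2 + (-1 + 2·x)·Dx^3  (order 3).
h: a_k = 0, 0, -9, -12, -45/4, -18, -1281/40, -549/10, -214479/2240, -23831/140, …
ICs: h(0) = 0, h′(0) = 0, h′′(0) = -18.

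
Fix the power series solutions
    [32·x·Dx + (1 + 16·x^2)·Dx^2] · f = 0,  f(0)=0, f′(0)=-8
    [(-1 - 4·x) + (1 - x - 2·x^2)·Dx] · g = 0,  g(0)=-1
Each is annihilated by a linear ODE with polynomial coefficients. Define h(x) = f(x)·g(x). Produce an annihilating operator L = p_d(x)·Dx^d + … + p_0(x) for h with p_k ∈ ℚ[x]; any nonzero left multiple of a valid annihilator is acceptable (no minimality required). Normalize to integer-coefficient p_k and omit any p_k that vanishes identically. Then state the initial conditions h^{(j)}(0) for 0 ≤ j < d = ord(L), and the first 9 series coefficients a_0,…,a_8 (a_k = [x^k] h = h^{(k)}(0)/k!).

L = (4 + 32·x + 192·x^2) + (2 - 24·x + 64·x^2 + 192·x^3)·Dx + (-1 + x - 14·x^2 + 16·x^3 + 32·x^4)·Dx^2  (order 2).
h: a_k = 0, 8, 8, -56/3, -8/3, 1848/5, 5464/15, -375656/105, -19944/7, …
ICs: h(0) = 0, h′(0) = 8.

f: a_k = 0, -8, 0, 128/3, 0, -2048/5, 0, 32768/7, 0, …
g: a_k = -1, -1, -3, -5, -11, -21, -43, -85, -171, …
Product ⇒ symmetric product L₀, ord ≤ 2.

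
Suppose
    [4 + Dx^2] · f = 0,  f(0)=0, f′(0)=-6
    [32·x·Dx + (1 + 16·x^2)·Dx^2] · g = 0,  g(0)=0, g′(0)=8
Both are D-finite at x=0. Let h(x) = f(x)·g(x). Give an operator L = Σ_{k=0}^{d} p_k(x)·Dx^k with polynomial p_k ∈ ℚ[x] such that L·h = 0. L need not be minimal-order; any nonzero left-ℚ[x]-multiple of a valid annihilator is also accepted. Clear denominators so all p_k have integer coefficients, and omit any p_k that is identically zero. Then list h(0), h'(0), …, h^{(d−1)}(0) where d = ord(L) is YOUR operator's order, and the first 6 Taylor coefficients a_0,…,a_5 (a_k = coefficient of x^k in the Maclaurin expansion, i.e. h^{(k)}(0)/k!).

L = (1360 + 60416·x^2 + 106496·x^4 + 262144·x^6 + 1048576·x^8) + (2304·x + 45056·x^3 + 196608·x^5 + 1048576·x^7)·Dx + (360 + 15872·x^2 + 36864·x^4 + 131072·x^6 + 524288·x^8)·Dx^2 + (576·x + 11264·x^3 + 49152·x^5 + 262144·x^7)·Dx^3 + (5 + 192·x^2 + 2560·x^4 + 16384·x^6 + 65536·x^8)·Dx^4  (order 4).
h: a_k = 0, 0, -48, 0, 288, 0, …
ICs: h(0) = 0, h′(0) = 0, h′′(0) = -96, h′′′(0) = 0.

f: a_k = 0, -6, 0, 4, 0, -4/5, …
g: a_k = 0, 8, 0, -128/3, 0, 2048/5, …
Product ⇒ symmetric product L₀, ord ≤ 4.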